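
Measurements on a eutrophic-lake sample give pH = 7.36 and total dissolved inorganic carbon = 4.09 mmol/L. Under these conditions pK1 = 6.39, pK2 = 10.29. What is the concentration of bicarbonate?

[HCO3⁻] = 3.69 mmol/L

α₁ = 1 / (1 + [H⁺]/K1 + K2/[H⁺]) = 1 / (1 + 10^-0.97 + 10^-2.93)
   = 1 / (1 + 0.10715 + 0.0011749) = 1/1.1083 = 0.9023
[HCO3⁻] = α₁ × DIC = 0.9023 × 4.09 = 3.69 mmol/L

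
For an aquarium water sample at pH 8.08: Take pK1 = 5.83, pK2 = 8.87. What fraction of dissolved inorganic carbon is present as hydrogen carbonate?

α₁ = 0.856

α₁ = 1 / (1 + [H⁺]/K1 + K2/[H⁺]) = 1 / (1 + 10^-2.25 + 10^-0.79)
   = 1 / (1 + 0.0056234 + 0.16218) = 1/1.1678 = 0.8563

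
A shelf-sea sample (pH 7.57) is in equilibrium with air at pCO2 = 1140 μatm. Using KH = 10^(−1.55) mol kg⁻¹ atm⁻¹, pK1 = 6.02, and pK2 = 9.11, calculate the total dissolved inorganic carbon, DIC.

[CO2*] = KH · pCO2 = 10^(−1.55) × 1140×10^-6 = 3.213×10^-5 mol/kg
α₀ = 1/(1 + K1/[H⁺] + K1K2/[H⁺]²) = 1/(1 + 10^+1.55 + 10^+0.01) = 0.02666
DIC = [CO2*]/α₀ = 3.213×10^-5 / 0.02666 = 1.21 mmol/kg

DIC = 1.21 mmol/kg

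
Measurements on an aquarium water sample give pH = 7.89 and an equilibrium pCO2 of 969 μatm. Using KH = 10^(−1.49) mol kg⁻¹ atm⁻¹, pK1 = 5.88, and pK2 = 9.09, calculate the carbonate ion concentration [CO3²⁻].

[CO3²⁻] = 0.202 mmol/kg

[CO2*] = KH · pCO2 = 10^(−1.49) × 969×10^-6 = 3.136×10^-5 mol/kg
α₀ = 1/(1 + K1/[H⁺] + K1K2/[H⁺]²) = 1/(1 + 10^+2.01 + 10^+0.81) = 0.009109
DIC = [CO2*]/α₀ = 3.136×10^-5 / 0.009109 = 3.442 mmol/kg
[CO3²⁻] = α₂·DIC; α₂ = 0.05881, so [CO3²⁻] = 0.05881 × 3.442 = 0.202 mmol/kg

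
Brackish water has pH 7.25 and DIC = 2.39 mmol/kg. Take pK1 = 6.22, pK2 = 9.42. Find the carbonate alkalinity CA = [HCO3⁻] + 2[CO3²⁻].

CA = 2.20 mmol/kg

CA = [HCO3⁻] + 2[CO3²⁻] = (α₁ + 2α₂)·DIC
At pH 7.25: [H⁺]/K1 = 10^-1.03 = 0.093325, K2/[H⁺] = 10^-2.17 = 0.0067608
α₁ = 1/(1 + 0.093325 + 0.0067608) = 1/1.1001 = 0.9090; α₂ = α₁·K2/[H⁺] = 0.006146
α₁ + 2α₂ = 0.9213
CA = 0.9213 × 2.39 = 2.20 mmol/kg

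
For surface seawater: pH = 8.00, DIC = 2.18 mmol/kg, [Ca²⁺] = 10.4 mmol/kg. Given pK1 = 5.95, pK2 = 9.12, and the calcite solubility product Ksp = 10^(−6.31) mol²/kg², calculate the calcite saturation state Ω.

Ω = 3.24

α₂ = 1 / (1 + [H⁺]/K2 + [H⁺]²/(K1K2)) = 1 / (1 + 10^+1.12 + 10^-0.93)
   = 1 / (1 + 13.183 + 0.11749) = 1/14.300 = 0.06993
[CO3²⁻] = α₂ × DIC = 0.06993 × 2.18 = 0.1524 mmol/kg
Ksp = 10^(−6.31) = 4.898×10^-7
Ω = [Ca²⁺][CO3²⁻]/Ksp = (10.4×10^-3)(1.524×10^-4) / 4.898×10^-7 = 3.24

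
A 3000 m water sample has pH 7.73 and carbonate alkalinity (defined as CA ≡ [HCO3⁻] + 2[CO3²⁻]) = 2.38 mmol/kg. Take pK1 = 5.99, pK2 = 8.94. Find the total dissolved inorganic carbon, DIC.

CA = [HCO3⁻] + 2[CO3²⁻] = (α₁ + 2α₂)·DIC
At pH 7.73: [H⁺]/K1 = 10^-1.74 = 0.018197, K2/[H⁺] = 10^-1.21 = 0.061660
α₁ = 1/(1 + 0.018197 + 0.061660) = 1/1.0799 = 0.9260; α₂ = α₁·K2/[H⁺] = 0.05710
α₁ + 2α₂ = 1.0402
DIC = CA / (α₁ + 2α₂) = 2.38 / 1.0402 = 2.29 mmol/kg

DIC = 2.29 mmol/kg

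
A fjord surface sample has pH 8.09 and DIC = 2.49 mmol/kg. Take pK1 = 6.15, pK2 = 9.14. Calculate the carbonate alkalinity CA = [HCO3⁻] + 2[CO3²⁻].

CA = 2.67 mmol/kg

CA = [HCO3⁻] + 2[CO3²⁻] = (α₁ + 2α₂)·DIC
At pH 8.09: [H⁺]/K1 = 10^-1.94 = 0.011482, K2/[H⁺] = 10^-1.05 = 0.089125
α₁ = 1/(1 + 0.011482 + 0.089125) = 1/1.1006 = 0.9086; α₂ = α₁·K2/[H⁺] = 0.08098
α₁ + 2α₂ = 1.0705
CA = 1.0705 × 2.49 = 2.67 mmol/kg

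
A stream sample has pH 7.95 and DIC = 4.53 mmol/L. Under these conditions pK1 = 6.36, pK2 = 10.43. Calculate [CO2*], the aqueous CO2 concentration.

[CO2*] = 0.113 mmol/L

α₀ = 1 / (1 + K1/[H⁺] + K1K2/[H⁺]²) = 1 / (1 + 10^+1.59 + 10^-0.89)
   = 1 / (1 + 38.905 + 0.12882) = 1/40.033 = 0.02498
[CO2*] = α₀ × DIC = 0.02498 × 4.53 = 0.113 mmol/L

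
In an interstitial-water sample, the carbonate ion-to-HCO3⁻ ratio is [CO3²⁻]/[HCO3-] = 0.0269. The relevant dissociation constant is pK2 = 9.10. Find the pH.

pH = 7.53

From K2 = [H⁺][CO3²⁻]/[HCO3-]:  pH = pK2 + log₁₀([CO3²⁻]/[HCO3-])
log₁₀(0.0269) = -1.570
pH = 9.10 + (-1.570) = 7.53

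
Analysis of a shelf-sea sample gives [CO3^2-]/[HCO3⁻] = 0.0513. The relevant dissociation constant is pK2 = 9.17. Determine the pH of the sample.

pH = 7.88

From K2 = [H⁺][CO3^2-]/[HCO3⁻]:  pH = pK2 + log₁₀([CO3^2-]/[HCO3⁻])
log₁₀(0.0513) = -1.290
pH = 9.17 + (-1.290) = 7.88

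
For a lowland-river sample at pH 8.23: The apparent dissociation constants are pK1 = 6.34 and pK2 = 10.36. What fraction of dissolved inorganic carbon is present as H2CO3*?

α₀ = 0.0126

α₀ = 1 / (1 + K1/[H⁺] + K1K2/[H⁺]²) = 1 / (1 + 10^+1.89 + 10^-0.24)
   = 1 / (1 + 77.625 + 0.57544) = 1/79.200 = 0.01263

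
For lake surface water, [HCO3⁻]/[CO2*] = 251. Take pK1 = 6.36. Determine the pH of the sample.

From K1 = [H⁺][HCO3⁻]/[CO2*]:  pH = pK1 + log₁₀([HCO3⁻]/[CO2*])
log₁₀(251) = +2.400
pH = 6.36 + (+2.400) = 8.76

pH = 8.76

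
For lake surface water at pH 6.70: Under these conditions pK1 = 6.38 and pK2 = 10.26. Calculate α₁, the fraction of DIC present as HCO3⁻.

α₁ = 0.676

α₁ = 1 / (1 + [H⁺]/K1 + K2/[H⁺]) = 1 / (1 + 10^-0.32 + 10^-3.56)
   = 1 / (1 + 0.47863 + 0.00027542) = 1/1.4789 = 0.6762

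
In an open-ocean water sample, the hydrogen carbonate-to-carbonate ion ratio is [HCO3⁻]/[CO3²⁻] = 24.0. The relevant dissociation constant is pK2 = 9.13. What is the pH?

From K2 = [H⁺][CO3²⁻]/[HCO3⁻]:  pH = pK2 − log₁₀([HCO3⁻]/[CO3²⁻])
log₁₀(24.0) = +1.380
pH = 9.13 − (+1.380) = 7.75

pH = 7.75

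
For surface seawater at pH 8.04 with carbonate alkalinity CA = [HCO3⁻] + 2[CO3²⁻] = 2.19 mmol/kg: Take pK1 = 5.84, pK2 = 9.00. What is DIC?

DIC = 2.00 mmol/kg

CA = [HCO3⁻] + 2[CO3²⁻] = (α₁ + 2α₂)·DIC
At pH 8.04: [H⁺]/K1 = 10^-2.20 = 0.0063096, K2/[H⁺] = 10^-0.96 = 0.10965
α₁ = 1/(1 + 0.0063096 + 0.10965) = 1/1.1160 = 0.8961; α₂ = α₁·K2/[H⁺] = 0.09825
α₁ + 2α₂ = 1.0926
DIC = CA / (α₁ + 2α₂) = 2.19 / 1.0926 = 2.00 mmol/kg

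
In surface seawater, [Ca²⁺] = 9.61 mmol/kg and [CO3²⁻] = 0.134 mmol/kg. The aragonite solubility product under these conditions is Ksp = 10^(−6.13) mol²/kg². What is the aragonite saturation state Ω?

Ksp = 10^(−6.13) = 7.413×10^-7
Ω = [Ca²⁺][CO3²⁻]/Ksp = (9.61×10^-3)(0.134×10^-3) / 7.413×10^-7 = 1.74

Ω = 1.74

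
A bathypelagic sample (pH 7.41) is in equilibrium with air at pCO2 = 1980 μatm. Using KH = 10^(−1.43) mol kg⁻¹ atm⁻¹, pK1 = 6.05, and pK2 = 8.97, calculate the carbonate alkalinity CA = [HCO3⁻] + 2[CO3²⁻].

CA = 1.78 mmol/kg

[CO2*] = KH · pCO2 = 10^(−1.43) × 1980×10^-6 = 7.356×10^-5 mol/kg
α₀ = 1/(1 + K1/[H⁺] + K1K2/[H⁺]²) = 1/(1 + 10^+1.36 + 10^-0.20) = 0.04075
DIC = [CO2*]/α₀ = 7.356×10^-5 / 0.04075 = 1.805 mmol/kg
CA = (α₁ + 2α₂)·DIC = (0.9335 + 2×0.02571) × 1.805 = 1.78 mmol/kg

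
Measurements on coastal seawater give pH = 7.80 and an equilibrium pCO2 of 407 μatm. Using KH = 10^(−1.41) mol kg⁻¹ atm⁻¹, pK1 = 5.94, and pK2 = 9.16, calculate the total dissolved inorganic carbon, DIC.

[CO2*] = KH · pCO2 = 10^(−1.41) × 407×10^-6 = 1.583×10^-5 mol/kg
α₀ = 1/(1 + K1/[H⁺] + K1K2/[H⁺]²) = 1/(1 + 10^+1.86 + 10^+0.50) = 0.01305
DIC = [CO2*]/α₀ = 1.583×10^-5 / 0.01305 = 1.21 mmol/kg

DIC = 1.21 mmol/kg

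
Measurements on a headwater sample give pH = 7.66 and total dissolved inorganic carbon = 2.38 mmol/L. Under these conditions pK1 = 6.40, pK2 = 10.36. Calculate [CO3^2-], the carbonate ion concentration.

α₂ = 1 / (1 + [H⁺]/K2 + [H⁺]²/(K1K2)) = 1 / (1 + 10^+2.70 + 10^+1.44)
   = 1 / (1 + 501.19 + 27.542) = 1/529.73 = 0.001888
[CO3²⁻] = α₂ × DIC = 0.001888 × 2.38 = 0.00449 mmol/L = 4.49 μmol/L

[CO3²⁻] = 4.49 μmol/L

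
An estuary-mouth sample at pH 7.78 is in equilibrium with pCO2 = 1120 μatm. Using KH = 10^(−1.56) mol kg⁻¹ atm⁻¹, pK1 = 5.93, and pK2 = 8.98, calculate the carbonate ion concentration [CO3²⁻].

[CO3²⁻] = 0.138 mmol/kg

[CO2*] = KH · pCO2 = 10^(−1.56) × 1120×10^-6 = 3.085×10^-5 mol/kg
α₀ = 1/(1 + K1/[H⁺] + K1K2/[H⁺]²) = 1/(1 + 10^+1.85 + 10^+0.65) = 0.01311
DIC = [CO2*]/α₀ = 3.085×10^-5 / 0.01311 = 2.352 mmol/kg
[CO3²⁻] = α₂·DIC; α₂ = 0.05857, so [CO3²⁻] = 0.05857 × 2.352 = 0.138 mmol/kg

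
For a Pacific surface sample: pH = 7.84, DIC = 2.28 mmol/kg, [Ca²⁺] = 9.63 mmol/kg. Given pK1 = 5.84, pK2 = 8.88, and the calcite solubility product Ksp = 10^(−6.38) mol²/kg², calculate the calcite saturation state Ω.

α₂ = 1 / (1 + [H⁺]/K2 + [H⁺]²/(K1K2)) = 1 / (1 + 10^+1.04 + 10^-0.96)
   = 1 / (1 + 10.965 + 0.10965) = 1/12.074 = 0.08282
[CO3²⁻] = α₂ × DIC = 0.08282 × 2.28 = 0.1888 mmol/kg
Ksp = 10^(−6.38) = 4.169×10^-7
Ω = [Ca²⁺][CO3²⁻]/Ksp = (9.63×10^-3)(1.888×10^-4) / 4.169×10^-7 = 4.36

Ω = 4.36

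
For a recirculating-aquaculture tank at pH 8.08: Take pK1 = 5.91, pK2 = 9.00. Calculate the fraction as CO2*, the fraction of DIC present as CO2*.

α₀ = 0.00600

α₀ = 1 / (1 + K1/[H⁺] + K1K2/[H⁺]²) = 1 / (1 + 10^+2.17 + 10^+1.25)
   = 1 / (1 + 147.91 + 17.783) = 1/166.69 = 0.005999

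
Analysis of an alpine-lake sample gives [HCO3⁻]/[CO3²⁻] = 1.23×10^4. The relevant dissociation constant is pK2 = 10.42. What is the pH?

pH = 6.33

From K2 = [H⁺][CO3²⁻]/[HCO3⁻]:  pH = pK2 − log₁₀([HCO3⁻]/[CO3²⁻])
log₁₀(1.23×10^4) = +4.090
pH = 10.42 − (+4.090) = 6.33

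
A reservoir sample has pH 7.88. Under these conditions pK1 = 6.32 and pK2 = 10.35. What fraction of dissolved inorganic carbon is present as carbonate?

α₂ = 1 / (1 + [H⁺]/K2 + [H⁺]²/(K1K2)) = 1 / (1 + 10^+2.47 + 10^+0.91)
   = 1 / (1 + 295.12 + 8.1283) = 1/304.25 = 0.003287

α₂ = 0.00329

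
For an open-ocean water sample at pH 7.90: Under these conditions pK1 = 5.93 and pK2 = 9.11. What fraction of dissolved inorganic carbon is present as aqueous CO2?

α₀ = 1 / (1 + K1/[H⁺] + K1K2/[H⁺]²) = 1 / (1 + 10^+1.97 + 10^+0.76)
   = 1 / (1 + 93.325 + 5.7544) = 1/100.08 = 0.009992

α₀ = 0.00999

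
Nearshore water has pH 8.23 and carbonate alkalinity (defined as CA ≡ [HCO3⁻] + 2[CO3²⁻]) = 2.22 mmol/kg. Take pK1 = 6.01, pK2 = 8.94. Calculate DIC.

CA = [HCO3⁻] + 2[CO3²⁻] = (α₁ + 2α₂)·DIC
At pH 8.23: [H⁺]/K1 = 10^-2.22 = 0.0060256, K2/[H⁺] = 10^-0.71 = 0.19498
α₁ = 1/(1 + 0.0060256 + 0.19498) = 1/1.2010 = 0.8326; α₂ = α₁·K2/[H⁺] = 0.1624
α₁ + 2α₂ = 1.1573
DIC = CA / (α₁ + 2α₂) = 2.22 / 1.1573 = 1.92 mmol/kg

DIC = 1.92 mmol/kg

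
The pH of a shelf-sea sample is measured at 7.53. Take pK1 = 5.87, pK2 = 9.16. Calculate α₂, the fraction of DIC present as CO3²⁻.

α₂ = 0.0224

α₂ = 1 / (1 + [H⁺]/K2 + [H⁺]²/(K1K2)) = 1 / (1 + 10^+1.63 + 10^-0.03)
   = 1 / (1 + 42.658 + 0.93325) = 1/44.591 = 0.02243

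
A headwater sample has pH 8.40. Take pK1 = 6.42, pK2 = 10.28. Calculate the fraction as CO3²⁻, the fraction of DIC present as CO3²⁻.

α₂ = 0.0129

α₂ = 1 / (1 + [H⁺]/K2 + [H⁺]²/(K1K2)) = 1 / (1 + 10^+1.88 + 10^-0.10)
   = 1 / (1 + 75.858 + 0.79433) = 1/77.652 = 0.01288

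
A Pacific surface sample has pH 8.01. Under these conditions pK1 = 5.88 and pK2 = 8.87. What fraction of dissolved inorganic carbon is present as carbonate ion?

α₂ = 1 / (1 + [H⁺]/K2 + [H⁺]²/(K1K2)) = 1 / (1 + 10^+0.86 + 10^-1.27)
   = 1 / (1 + 7.2444 + 0.053703) = 1/8.2981 = 0.1205

α₂ = 0.121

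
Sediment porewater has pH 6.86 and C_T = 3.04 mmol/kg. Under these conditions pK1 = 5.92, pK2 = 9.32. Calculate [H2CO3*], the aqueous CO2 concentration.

[CO2*] = 0.312 mmol/kg

α₀ = 1 / (1 + K1/[H⁺] + K1K2/[H⁺]²) = 1 / (1 + 10^+0.94 + 10^-1.52)
   = 1 / (1 + 8.7096 + 0.030200) = 1/9.7398 = 0.1027
[CO2*] = α₀ × DIC = 0.1027 × 3.04 = 0.312 mmol/kg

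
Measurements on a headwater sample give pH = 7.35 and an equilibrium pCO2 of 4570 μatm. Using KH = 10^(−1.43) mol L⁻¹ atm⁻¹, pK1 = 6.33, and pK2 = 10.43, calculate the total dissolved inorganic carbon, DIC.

[CO2*] = KH · pCO2 = 10^(−1.43) × 4570×10^-6 = 1.698×10^-4 mol/L
α₀ = 1/(1 + K1/[H⁺] + K1K2/[H⁺]²) = 1/(1 + 10^+1.02 + 10^-2.06) = 0.08711
DIC = [CO2*]/α₀ = 1.698×10^-4 / 0.08711 = 1.95 mmol/L

DIC = 1.95 mmol/L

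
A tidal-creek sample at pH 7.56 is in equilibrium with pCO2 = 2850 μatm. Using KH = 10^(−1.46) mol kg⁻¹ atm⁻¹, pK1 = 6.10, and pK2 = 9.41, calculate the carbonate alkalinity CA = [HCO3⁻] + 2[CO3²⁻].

[CO2*] = KH · pCO2 = 10^(−1.46) × 2850×10^-6 = 9.882×10^-5 mol/kg
α₀ = 1/(1 + K1/[H⁺] + K1K2/[H⁺]²) = 1/(1 + 10^+1.46 + 10^-0.39) = 0.03306
DIC = [CO2*]/α₀ = 9.882×10^-5 / 0.03306 = 2.989 mmol/kg
CA = (α₁ + 2α₂)·DIC = (0.9535 + 2×0.01347) × 2.989 = 2.93 mmol/kg

CA = 2.93 mmol/kg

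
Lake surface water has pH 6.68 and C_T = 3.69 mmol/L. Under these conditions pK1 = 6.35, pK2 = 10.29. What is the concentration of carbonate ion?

α₂ = 1 / (1 + [H⁺]/K2 + [H⁺]²/(K1K2)) = 1 / (1 + 10^+3.61 + 10^+3.28)
   = 1 / (1 + 4073.8 + 1905.5) = 1/5980.3 = 0.0001672
[CO3²⁻] = α₂ × DIC = 0.0001672 × 3.69 = 0.000617 mmol/L = 0.617 μmol/L

[CO3²⁻] = 0.617 μmol/L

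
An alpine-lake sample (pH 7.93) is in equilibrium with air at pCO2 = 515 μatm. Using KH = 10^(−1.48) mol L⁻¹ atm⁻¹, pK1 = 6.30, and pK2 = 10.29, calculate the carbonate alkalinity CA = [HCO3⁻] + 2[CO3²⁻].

CA = 0.734 mmol/L

[CO2*] = KH · pCO2 = 10^(−1.48) × 515×10^-6 = 1.705×10^-5 mol/L
α₀ = 1/(1 + K1/[H⁺] + K1K2/[H⁺]²) = 1/(1 + 10^+1.63 + 10^-0.73) = 0.02281
DIC = [CO2*]/α₀ = 1.705×10^-5 / 0.02281 = 0.7477 mmol/L
CA = (α₁ + 2α₂)·DIC = (0.9729 + 2×0.004247) × 0.7477 = 0.734 mmol/L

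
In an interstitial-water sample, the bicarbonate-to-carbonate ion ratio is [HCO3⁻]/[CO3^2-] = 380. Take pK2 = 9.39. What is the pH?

pH = 6.81

From K2 = [H⁺][CO3^2-]/[HCO3⁻]:  pH = pK2 − log₁₀([HCO3⁻]/[CO3^2-])
log₁₀(380) = +2.580
pH = 9.39 − (+2.580) = 6.81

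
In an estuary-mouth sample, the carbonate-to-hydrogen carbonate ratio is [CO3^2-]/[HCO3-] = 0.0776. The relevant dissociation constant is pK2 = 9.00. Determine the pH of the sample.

pH = 7.89

From K2 = [H⁺][CO3^2-]/[HCO3-]:  pH = pK2 + log₁₀([CO3^2-]/[HCO3-])
log₁₀(0.0776) = -1.110
pH = 9.00 + (-1.110) = 7.89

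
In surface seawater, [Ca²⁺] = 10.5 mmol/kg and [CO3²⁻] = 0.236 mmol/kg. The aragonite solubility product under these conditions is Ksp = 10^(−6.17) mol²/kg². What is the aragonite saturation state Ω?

Ω = 3.67

Ksp = 10^(−6.17) = 6.761×10^-7
Ω = [Ca²⁺][CO3²⁻]/Ksp = (10.5×10^-3)(0.236×10^-3) / 6.761×10^-7 = 3.67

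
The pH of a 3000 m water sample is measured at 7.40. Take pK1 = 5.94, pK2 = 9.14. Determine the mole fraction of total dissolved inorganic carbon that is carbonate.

α₂ = 0.0173

α₂ = 1 / (1 + [H⁺]/K2 + [H⁺]²/(K1K2)) = 1 / (1 + 10^+1.74 + 10^+0.28)
   = 1 / (1 + 54.954 + 1.9055) = 1/57.860 = 0.01728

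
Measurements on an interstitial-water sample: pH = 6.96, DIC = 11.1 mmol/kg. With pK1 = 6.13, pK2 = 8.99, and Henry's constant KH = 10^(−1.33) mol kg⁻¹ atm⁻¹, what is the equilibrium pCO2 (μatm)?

pCO2 = 3.03×10^4 μatm

α₀ = 1 / (1 + K1/[H⁺] + K1K2/[H⁺]²) = 1 / (1 + 10^+0.83 + 10^-1.20)
   = 1 / (1 + 6.7608 + 0.063096) = 1/7.8239 = 0.1278
[CO2*] = α₀ × DIC = 0.1278 × 11.1 = 1.419 mmol/kg
pCO2 = [CO2*]/KH = 1.419×10^-3 / 4.677×10^-2 = 3.03×10^4 μatm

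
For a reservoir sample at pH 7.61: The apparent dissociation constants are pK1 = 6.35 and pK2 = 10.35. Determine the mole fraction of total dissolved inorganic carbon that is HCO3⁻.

α₁ = 0.946

α₁ = 1 / (1 + [H⁺]/K1 + K2/[H⁺]) = 1 / (1 + 10^-1.26 + 10^-2.74)
   = 1 / (1 + 0.054954 + 0.0018197) = 1/1.0568 = 0.9463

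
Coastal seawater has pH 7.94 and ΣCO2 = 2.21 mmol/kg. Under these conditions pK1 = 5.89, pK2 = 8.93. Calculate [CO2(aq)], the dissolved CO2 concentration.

α₀ = 1 / (1 + K1/[H⁺] + K1K2/[H⁺]²) = 1 / (1 + 10^+2.05 + 10^+1.06)
   = 1 / (1 + 112.20 + 11.482) = 1/124.68 = 0.008020
[CO2*] = α₀ × DIC = 0.008020 × 2.21 = 0.0177 mmol/kg = 17.7 μmol/kg

[CO2*] = 17.7 μmol/kg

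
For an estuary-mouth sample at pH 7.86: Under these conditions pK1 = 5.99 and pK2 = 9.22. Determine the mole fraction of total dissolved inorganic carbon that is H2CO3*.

α₀ = 1 / (1 + K1/[H⁺] + K1K2/[H⁺]²) = 1 / (1 + 10^+1.87 + 10^+0.51)
   = 1 / (1 + 74.131 + 3.2359) = 1/78.367 = 0.01276

α₀ = 0.0128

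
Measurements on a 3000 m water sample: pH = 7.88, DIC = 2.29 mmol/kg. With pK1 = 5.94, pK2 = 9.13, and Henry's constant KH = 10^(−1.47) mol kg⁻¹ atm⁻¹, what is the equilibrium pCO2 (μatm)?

pCO2 = 727 μatm

α₀ = 1 / (1 + K1/[H⁺] + K1K2/[H⁺]²) = 1 / (1 + 10^+1.94 + 10^+0.69)
   = 1 / (1 + 87.096 + 4.8978) = 1/92.994 = 0.01075
[CO2*] = α₀ × DIC = 0.01075 × 2.29 = 0.02463 mmol/kg
pCO2 = [CO2*]/KH = 2.463×10^-5 / 3.388×10^-2 = 727 μatm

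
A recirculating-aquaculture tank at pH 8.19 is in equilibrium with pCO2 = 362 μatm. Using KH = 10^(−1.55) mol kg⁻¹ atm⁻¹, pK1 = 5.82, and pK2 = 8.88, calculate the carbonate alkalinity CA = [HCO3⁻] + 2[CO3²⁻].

CA = 3.37 mmol/kg

[CO2*] = KH · pCO2 = 10^(−1.55) × 362×10^-6 = 1.020×10^-5 mol/kg
α₀ = 1/(1 + K1/[H⁺] + K1K2/[H⁺]²) = 1/(1 + 10^+2.37 + 10^+1.68) = 0.003530
DIC = [CO2*]/α₀ = 1.020×10^-5 / 0.003530 = 2.890 mmol/kg
CA = (α₁ + 2α₂)·DIC = (0.8275 + 2×0.1690) × 2.890 = 3.37 mmol/kg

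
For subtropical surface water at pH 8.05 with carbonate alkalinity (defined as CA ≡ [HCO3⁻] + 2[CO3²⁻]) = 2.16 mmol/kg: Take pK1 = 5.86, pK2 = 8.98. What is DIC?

CA = [HCO3⁻] + 2[CO3²⁻] = (α₁ + 2α₂)·DIC
At pH 8.05: [H⁺]/K1 = 10^-2.19 = 0.0064565, K2/[H⁺] = 10^-0.93 = 0.11749
α₁ = 1/(1 + 0.0064565 + 0.11749) = 1/1.1239 = 0.8897; α₂ = α₁·K2/[H⁺] = 0.1045
α₁ + 2α₂ = 1.0988
DIC = CA / (α₁ + 2α₂) = 2.16 / 1.0988 = 1.97 mmol/kg

DIC = 1.97 mmol/kg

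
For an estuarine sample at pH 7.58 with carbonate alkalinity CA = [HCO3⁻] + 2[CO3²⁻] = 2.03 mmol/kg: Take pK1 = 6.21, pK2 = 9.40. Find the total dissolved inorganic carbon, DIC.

CA = [HCO3⁻] + 2[CO3²⁻] = (α₁ + 2α₂)·DIC
At pH 7.58: [H⁺]/K1 = 10^-1.37 = 0.042658, K2/[H⁺] = 10^-1.82 = 0.015136
α₁ = 1/(1 + 0.042658 + 0.015136) = 1/1.0578 = 0.9454; α₂ = α₁·K2/[H⁺] = 0.01431
α₁ + 2α₂ = 0.9740
DIC = CA / (α₁ + 2α₂) = 2.03 / 0.9740 = 2.08 mmol/kg

DIC = 2.08 mmol/kg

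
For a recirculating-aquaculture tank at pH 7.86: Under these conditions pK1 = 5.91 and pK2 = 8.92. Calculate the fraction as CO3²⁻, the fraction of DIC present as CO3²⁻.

α₂ = 0.0793

α₂ = 1 / (1 + [H⁺]/K2 + [H⁺]²/(K1K2)) = 1 / (1 + 10^+1.06 + 10^-0.89)
   = 1 / (1 + 11.482 + 0.12882) = 1/12.610 = 0.07930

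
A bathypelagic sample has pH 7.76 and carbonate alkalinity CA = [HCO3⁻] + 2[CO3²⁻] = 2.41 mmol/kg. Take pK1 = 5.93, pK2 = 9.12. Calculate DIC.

CA = [HCO3⁻] + 2[CO3²⁻] = (α₁ + 2α₂)·DIC
At pH 7.76: [H⁺]/K1 = 10^-1.83 = 0.014791, K2/[H⁺] = 10^-1.36 = 0.043652
α₁ = 1/(1 + 0.014791 + 0.043652) = 1/1.0584 = 0.9448; α₂ = α₁·K2/[H⁺] = 0.04124
α₁ + 2α₂ = 1.0273
DIC = CA / (α₁ + 2α₂) = 2.41 / 1.0273 = 2.35 mmol/kg

DIC = 2.35 mmol/kg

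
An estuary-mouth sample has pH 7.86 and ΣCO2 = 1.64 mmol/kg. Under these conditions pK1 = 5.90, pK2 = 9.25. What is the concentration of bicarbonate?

[HCO3⁻] = 1.56 mmol/kg

α₁ = 1 / (1 + [H⁺]/K1 + K2/[H⁺]) = 1 / (1 + 10^-1.96 + 10^-1.39)
   = 1 / (1 + 0.010965 + 0.040738) = 1/1.0517 = 0.9508
[HCO3⁻] = α₁ × DIC = 0.9508 × 1.64 = 1.56 mmol/kg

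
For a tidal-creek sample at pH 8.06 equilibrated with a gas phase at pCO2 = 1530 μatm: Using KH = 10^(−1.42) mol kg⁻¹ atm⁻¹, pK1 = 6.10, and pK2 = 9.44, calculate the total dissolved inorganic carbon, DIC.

[CO2*] = KH · pCO2 = 10^(−1.42) × 1530×10^-6 = 5.817×10^-5 mol/kg
α₀ = 1/(1 + K1/[H⁺] + K1K2/[H⁺]²) = 1/(1 + 10^+1.96 + 10^+0.58) = 0.01042
DIC = [CO2*]/α₀ = 5.817×10^-5 / 0.01042 = 5.58 mmol/kg

DIC = 5.58 mmol/kg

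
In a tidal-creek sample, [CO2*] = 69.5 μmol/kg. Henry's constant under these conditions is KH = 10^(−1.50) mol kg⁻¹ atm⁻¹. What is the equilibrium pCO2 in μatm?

KH = 10^(−1.50) = 3.162×10^-2 mol kg⁻¹ atm⁻¹
pCO2 = [CO2*]/KH = 69.5×10^-6 / 3.162×10^-2 = 2.20×10^-3 atm = 2200 μatm

pCO2 = 2200 μatm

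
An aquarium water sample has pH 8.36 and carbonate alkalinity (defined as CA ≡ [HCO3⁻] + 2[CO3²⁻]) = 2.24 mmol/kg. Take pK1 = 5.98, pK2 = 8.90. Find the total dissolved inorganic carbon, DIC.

CA = [HCO3⁻] + 2[CO3²⁻] = (α₁ + 2α₂)·DIC
At pH 8.36: [H⁺]/K1 = 10^-2.38 = 0.0041687, K2/[H⁺] = 10^-0.54 = 0.28840
α₁ = 1/(1 + 0.0041687 + 0.28840) = 1/1.2926 = 0.7737; α₂ = α₁·K2/[H⁺] = 0.2231
α₁ + 2α₂ = 1.2199
DIC = CA / (α₁ + 2α₂) = 2.24 / 1.2199 = 1.84 mmol/kg

DIC = 1.84 mmol/kg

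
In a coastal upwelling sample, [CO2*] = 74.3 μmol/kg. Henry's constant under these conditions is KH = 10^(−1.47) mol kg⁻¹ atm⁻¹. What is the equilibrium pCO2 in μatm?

KH = 10^(−1.47) = 3.388×10^-2 mol kg⁻¹ atm⁻¹
pCO2 = [CO2*]/KH = 74.3×10^-6 / 3.388×10^-2 = 2.19×10^-3 atm = 2190 μatm

pCO2 = 2190 μatm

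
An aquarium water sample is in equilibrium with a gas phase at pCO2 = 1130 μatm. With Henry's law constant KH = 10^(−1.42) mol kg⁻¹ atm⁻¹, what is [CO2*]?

KH = 10^(−1.42) = 3.802×10^-2 mol kg⁻¹ atm⁻¹
[CO2*] = KH · pCO2 = 3.802×10^-2 × 1130×10^-6 atm = 4.30×10^-5 mol/kg

[CO2*] = 43.0 μmol/kg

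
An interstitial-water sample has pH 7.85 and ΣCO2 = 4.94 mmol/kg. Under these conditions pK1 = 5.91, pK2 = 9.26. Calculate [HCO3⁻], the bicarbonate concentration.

[HCO3⁻] = 4.70 mmol/kg

α₁ = 1 / (1 + [H⁺]/K1 + K2/[H⁺]) = 1 / (1 + 10^-1.94 + 10^-1.41)
   = 1 / (1 + 0.011482 + 0.038905) = 1/1.0504 = 0.9520
[HCO3⁻] = α₁ × DIC = 0.9520 × 4.94 = 4.70 mmol/kg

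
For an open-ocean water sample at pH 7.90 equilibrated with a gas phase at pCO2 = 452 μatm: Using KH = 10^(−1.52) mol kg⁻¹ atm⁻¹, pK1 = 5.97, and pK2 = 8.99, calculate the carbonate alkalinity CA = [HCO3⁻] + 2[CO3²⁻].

CA = 1.35 mmol/kg

[CO2*] = KH · pCO2 = 10^(−1.52) × 452×10^-6 = 1.365×10^-5 mol/kg
α₀ = 1/(1 + K1/[H⁺] + K1K2/[H⁺]²) = 1/(1 + 10^+1.93 + 10^+0.84) = 0.01075
DIC = [CO2*]/α₀ = 1.365×10^-5 / 0.01075 = 1.270 mmol/kg
CA = (α₁ + 2α₂)·DIC = (0.9149 + 2×0.07436) × 1.270 = 1.35 mmol/kg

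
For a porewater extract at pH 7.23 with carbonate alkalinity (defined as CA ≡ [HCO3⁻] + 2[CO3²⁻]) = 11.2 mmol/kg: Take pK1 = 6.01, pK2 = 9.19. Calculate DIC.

DIC = 11.7 mmol/kg

CA = [HCO3⁻] + 2[CO3²⁻] = (α₁ + 2α₂)·DIC
At pH 7.23: [H⁺]/K1 = 10^-1.22 = 0.060256, K2/[H⁺] = 10^-1.96 = 0.010965
α₁ = 1/(1 + 0.060256 + 0.010965) = 1/1.0712 = 0.9335; α₂ = α₁·K2/[H⁺] = 0.01024
α₁ + 2α₂ = 0.9540
DIC = CA / (α₁ + 2α₂) = 11.2 / 0.9540 = 11.7 mmol/kg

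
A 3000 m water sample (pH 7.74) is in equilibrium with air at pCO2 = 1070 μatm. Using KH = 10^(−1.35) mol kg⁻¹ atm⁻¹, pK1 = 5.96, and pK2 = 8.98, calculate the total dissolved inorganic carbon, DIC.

DIC = 3.09 mmol/kg

[CO2*] = KH · pCO2 = 10^(−1.35) × 1070×10^-6 = 4.780×10^-5 mol/kg
α₀ = 1/(1 + K1/[H⁺] + K1K2/[H⁺]²) = 1/(1 + 10^+1.78 + 10^+0.54) = 0.01545
DIC = [CO2*]/α₀ = 4.780×10^-5 / 0.01545 = 3.09 mmol/kg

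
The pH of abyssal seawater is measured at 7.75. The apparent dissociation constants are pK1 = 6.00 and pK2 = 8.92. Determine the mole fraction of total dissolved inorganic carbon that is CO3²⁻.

α₂ = 0.0623

α₂ = 1 / (1 + [H⁺]/K2 + [H⁺]²/(K1K2)) = 1 / (1 + 10^+1.17 + 10^-0.58)
   = 1 / (1 + 14.791 + 0.26303) = 1/16.054 = 0.06229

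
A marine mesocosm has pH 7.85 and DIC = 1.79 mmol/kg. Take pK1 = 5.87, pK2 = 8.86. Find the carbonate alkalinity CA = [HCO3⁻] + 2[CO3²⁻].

CA = 1.93 mmol/kg

CA = [HCO3⁻] + 2[CO3²⁻] = (α₁ + 2α₂)·DIC
At pH 7.85: [H⁺]/K1 = 10^-1.98 = 0.010471, K2/[H⁺] = 10^-1.01 = 0.097724
α₁ = 1/(1 + 0.010471 + 0.097724) = 1/1.1082 = 0.9024; α₂ = α₁·K2/[H⁺] = 0.08818
α₁ + 2α₂ = 1.0787
CA = 1.0787 × 1.79 = 1.93 mmol/kg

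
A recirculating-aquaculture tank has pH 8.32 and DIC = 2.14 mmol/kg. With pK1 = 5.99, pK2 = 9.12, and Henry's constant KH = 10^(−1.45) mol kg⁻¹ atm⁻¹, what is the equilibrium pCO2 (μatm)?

α₀ = 1 / (1 + K1/[H⁺] + K1K2/[H⁺]²) = 1 / (1 + 10^+2.33 + 10^+1.53)
   = 1 / (1 + 213.80 + 33.884) = 1/248.68 = 0.004021
[CO2*] = α₀ × DIC = 0.004021 × 2.14 = 0.008605 mmol/kg = 8.605 μmol/kg
pCO2 = [CO2*]/KH = 8.605×10^-6 / 3.548×10^-2 = 243 μatm

pCO2 = 243 μatm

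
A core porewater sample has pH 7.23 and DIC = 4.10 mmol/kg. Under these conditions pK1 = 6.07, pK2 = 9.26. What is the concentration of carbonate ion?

α₂ = 1 / (1 + [H⁺]/K2 + [H⁺]²/(K1K2)) = 1 / (1 + 10^+2.03 + 10^+0.87)
   = 1 / (1 + 107.15 + 7.4131) = 1/115.57 = 0.008653
[CO3²⁻] = α₂ × DIC = 0.008653 × 4.10 = 0.0355 mmol/kg

[CO3²⁻] = 0.0355 mmol/kg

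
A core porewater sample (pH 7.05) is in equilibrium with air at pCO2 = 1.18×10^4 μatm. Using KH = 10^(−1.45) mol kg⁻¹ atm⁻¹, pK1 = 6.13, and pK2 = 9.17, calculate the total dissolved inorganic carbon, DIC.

DIC = 3.93 mmol/kg

[CO2*] = KH · pCO2 = 10^(−1.45) × 1.18×10^4×10^-6 = 4.187×10^-4 mol/kg
α₀ = 1/(1 + K1/[H⁺] + K1K2/[H⁺]²) = 1/(1 + 10^+0.92 + 10^-1.20) = 0.1066
DIC = [CO2*]/α₀ = 4.187×10^-4 / 0.1066 = 3.93 mmol/kg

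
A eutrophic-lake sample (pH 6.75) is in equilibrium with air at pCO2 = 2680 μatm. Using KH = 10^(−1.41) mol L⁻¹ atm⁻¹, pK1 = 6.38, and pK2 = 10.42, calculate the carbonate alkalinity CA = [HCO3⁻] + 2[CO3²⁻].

CA = 0.245 mmol/L

[CO2*] = KH · pCO2 = 10^(−1.41) × 2680×10^-6 = 1.043×10^-4 mol/L
α₀ = 1/(1 + K1/[H⁺] + K1K2/[H⁺]²) = 1/(1 + 10^+0.37 + 10^-3.30) = 0.2990
DIC = [CO2*]/α₀ = 1.043×10^-4 / 0.2990 = 0.3487 mmol/L
CA = (α₁ + 2α₂)·DIC = (0.7009 + 2×0.0001498) × 0.3487 = 0.245 mmol/L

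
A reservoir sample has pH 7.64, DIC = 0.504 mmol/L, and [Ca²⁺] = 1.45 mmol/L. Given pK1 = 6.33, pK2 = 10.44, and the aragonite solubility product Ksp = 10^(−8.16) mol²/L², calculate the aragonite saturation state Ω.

α₂ = 1 / (1 + [H⁺]/K2 + [H⁺]²/(K1K2)) = 1 / (1 + 10^+2.80 + 10^+1.49)
   = 1 / (1 + 630.96 + 30.903) = 1/662.86 = 0.001509
[CO3²⁻] = α₂ × DIC = 0.001509 × 0.504 = 0.0007603 mmol/L = 0.7603 μmol/L
Ksp = 10^(−8.16) = 6.918×10^-9
Ω = [Ca²⁺][CO3²⁻]/Ksp = (1.45×10^-3)(7.603×10^-7) / 6.918×10^-9 = 0.159

Ω = 0.159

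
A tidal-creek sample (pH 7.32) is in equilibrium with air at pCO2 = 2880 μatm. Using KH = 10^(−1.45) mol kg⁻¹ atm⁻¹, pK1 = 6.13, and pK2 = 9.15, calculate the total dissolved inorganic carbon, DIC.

[CO2*] = KH · pCO2 = 10^(−1.45) × 2880×10^-6 = 1.022×10^-4 mol/kg
α₀ = 1/(1 + K1/[H⁺] + K1K2/[H⁺]²) = 1/(1 + 10^+1.19 + 10^-0.64) = 0.05982
DIC = [CO2*]/α₀ = 1.022×10^-4 / 0.05982 = 1.71 mmol/kg

DIC = 1.71 mmol/kg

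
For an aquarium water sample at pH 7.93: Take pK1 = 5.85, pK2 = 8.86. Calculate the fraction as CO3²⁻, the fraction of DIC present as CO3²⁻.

α₂ = 1 / (1 + [H⁺]/K2 + [H⁺]²/(K1K2)) = 1 / (1 + 10^+0.93 + 10^-1.15)
   = 1 / (1 + 8.5114 + 0.070795) = 1/9.5822 = 0.1044

α₂ = 0.104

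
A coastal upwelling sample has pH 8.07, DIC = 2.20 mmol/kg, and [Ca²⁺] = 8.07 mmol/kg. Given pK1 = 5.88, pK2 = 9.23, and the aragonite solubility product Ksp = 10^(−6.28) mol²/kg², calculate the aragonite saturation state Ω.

α₂ = 1 / (1 + [H⁺]/K2 + [H⁺]²/(K1K2)) = 1 / (1 + 10^+1.16 + 10^-1.03)
   = 1 / (1 + 14.454 + 0.093325) = 1/15.548 = 0.06432
[CO3²⁻] = α₂ × DIC = 0.06432 × 2.20 = 0.1415 mmol/kg
Ksp = 10^(−6.28) = 5.248×10^-7
Ω = [Ca²⁺][CO3²⁻]/Ksp = (8.07×10^-3)(1.415×10^-4) / 5.248×10^-7 = 2.18

Ω = 2.18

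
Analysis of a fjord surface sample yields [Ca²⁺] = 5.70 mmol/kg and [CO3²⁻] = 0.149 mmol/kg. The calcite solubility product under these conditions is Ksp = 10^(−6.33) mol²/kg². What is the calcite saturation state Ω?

Ksp = 10^(−6.33) = 4.677×10^-7
Ω = [Ca²⁺][CO3²⁻]/Ksp = (5.70×10^-3)(0.149×10^-3) / 4.677×10^-7 = 1.82

Ω = 1.82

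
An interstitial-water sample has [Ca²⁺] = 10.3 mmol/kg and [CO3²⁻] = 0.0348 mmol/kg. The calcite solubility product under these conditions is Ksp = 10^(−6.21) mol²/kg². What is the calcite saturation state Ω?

Ksp = 10^(−6.21) = 6.166×10^-7
Ω = [Ca²⁺][CO3²⁻]/Ksp = (10.3×10^-3)(0.0348×10^-3) / 6.166×10^-7 = 0.581

Ω = 0.581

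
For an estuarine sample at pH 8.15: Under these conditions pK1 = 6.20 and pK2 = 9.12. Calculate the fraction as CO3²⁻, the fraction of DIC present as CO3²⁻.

α₂ = 1 / (1 + [H⁺]/K2 + [H⁺]²/(K1K2)) = 1 / (1 + 10^+0.97 + 10^-0.98)
   = 1 / (1 + 9.3325 + 0.10471) = 1/10.437 = 0.09581

α₂ = 0.0958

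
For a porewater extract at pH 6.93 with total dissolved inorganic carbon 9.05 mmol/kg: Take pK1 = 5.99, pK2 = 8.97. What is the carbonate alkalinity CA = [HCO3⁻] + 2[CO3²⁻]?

CA = [HCO3⁻] + 2[CO3²⁻] = (α₁ + 2α₂)·DIC
At pH 6.93: [H⁺]/K1 = 10^-0.94 = 0.11482, K2/[H⁺] = 10^-2.04 = 0.0091201
α₁ = 1/(1 + 0.11482 + 0.0091201) = 1/1.1239 = 0.8897; α₂ = α₁·K2/[H⁺] = 0.008114
α₁ + 2α₂ = 0.9060
CA = 0.9060 × 9.05 = 8.20 mmol/kg

CA = 8.20 mmol/kg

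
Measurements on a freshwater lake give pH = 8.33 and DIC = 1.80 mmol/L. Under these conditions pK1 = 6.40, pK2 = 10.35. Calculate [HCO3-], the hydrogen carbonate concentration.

[HCO3⁻] = 1.76 mmol/L

α₁ = 1 / (1 + [H⁺]/K1 + K2/[H⁺]) = 1 / (1 + 10^-1.93 + 10^-2.02)
   = 1 / (1 + 0.011749 + 0.0095499) = 1/1.0213 = 0.9791
[HCO3⁻] = α₁ × DIC = 0.9791 × 1.80 = 1.76 mmol/L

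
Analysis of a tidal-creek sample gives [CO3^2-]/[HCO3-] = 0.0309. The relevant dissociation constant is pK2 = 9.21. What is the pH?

From K2 = [H⁺][CO3^2-]/[HCO3-]:  pH = pK2 + log₁₀([CO3^2-]/[HCO3-])
log₁₀(0.0309) = -1.510
pH = 9.21 + (-1.510) = 7.70

pH = 7.70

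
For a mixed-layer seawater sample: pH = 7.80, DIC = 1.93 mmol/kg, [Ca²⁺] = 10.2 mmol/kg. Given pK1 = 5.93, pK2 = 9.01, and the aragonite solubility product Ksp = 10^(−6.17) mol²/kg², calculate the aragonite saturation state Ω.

Ω = 1.67

α₂ = 1 / (1 + [H⁺]/K2 + [H⁺]²/(K1K2)) = 1 / (1 + 10^+1.21 + 10^-0.66)
   = 1 / (1 + 16.218 + 0.21878) = 1/17.437 = 0.05735
[CO3²⁻] = α₂ × DIC = 0.05735 × 1.93 = 0.1107 mmol/kg
Ksp = 10^(−6.17) = 6.761×10^-7
Ω = [Ca²⁺][CO3²⁻]/Ksp = (10.2×10^-3)(1.107×10^-4) / 6.761×10^-7 = 1.67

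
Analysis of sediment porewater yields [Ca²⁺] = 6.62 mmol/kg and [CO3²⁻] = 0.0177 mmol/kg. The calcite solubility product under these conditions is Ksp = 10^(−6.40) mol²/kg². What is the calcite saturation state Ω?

Ω = 0.294

Ksp = 10^(−6.40) = 3.981×10^-7
Ω = [Ca²⁺][CO3²⁻]/Ksp = (6.62×10^-3)(0.0177×10^-3) / 3.981×10^-7 = 0.294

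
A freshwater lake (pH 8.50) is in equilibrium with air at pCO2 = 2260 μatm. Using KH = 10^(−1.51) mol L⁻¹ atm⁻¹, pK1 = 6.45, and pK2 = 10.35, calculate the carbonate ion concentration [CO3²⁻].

[CO3²⁻] = 0.111 mmol/L

[CO2*] = KH · pCO2 = 10^(−1.51) × 2260×10^-6 = 6.984×10^-5 mol/L
α₀ = 1/(1 + K1/[H⁺] + K1K2/[H⁺]²) = 1/(1 + 10^+2.05 + 10^+0.20) = 0.008712
DIC = [CO2*]/α₀ = 6.984×10^-5 / 0.008712 = 8.017 mmol/L
[CO3²⁻] = α₂·DIC; α₂ = 0.01381, so [CO3²⁻] = 0.01381 × 8.017 = 0.111 mmol/L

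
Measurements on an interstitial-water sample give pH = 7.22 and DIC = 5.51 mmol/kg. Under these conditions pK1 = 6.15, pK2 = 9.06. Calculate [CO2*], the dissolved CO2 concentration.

α₀ = 1 / (1 + K1/[H⁺] + K1K2/[H⁺]²) = 1 / (1 + 10^+1.07 + 10^-0.77)
   = 1 / (1 + 11.749 + 0.16982) = 1/12.919 = 0.07741
[CO2*] = α₀ × DIC = 0.07741 × 5.51 = 0.427 mmol/kg

[CO2*] = 0.427 mmol/kg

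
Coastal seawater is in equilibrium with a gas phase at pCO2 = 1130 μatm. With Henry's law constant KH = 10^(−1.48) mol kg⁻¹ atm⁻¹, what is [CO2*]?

[CO2*] = 37.4 μmol/kg

KH = 10^(−1.48) = 3.311×10^-2 mol kg⁻¹ atm⁻¹
[CO2*] = KH · pCO2 = 3.311×10^-2 × 1130×10^-6 atm = 3.74×10^-5 mol/kg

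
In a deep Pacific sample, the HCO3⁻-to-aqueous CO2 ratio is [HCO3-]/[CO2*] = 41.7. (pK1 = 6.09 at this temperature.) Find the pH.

pH = 7.71

From K1 = [H⁺][HCO3-]/[CO2*]:  pH = pK1 + log₁₀([HCO3-]/[CO2*])
log₁₀(41.7) = +1.620
pH = 6.09 + (+1.620) = 7.71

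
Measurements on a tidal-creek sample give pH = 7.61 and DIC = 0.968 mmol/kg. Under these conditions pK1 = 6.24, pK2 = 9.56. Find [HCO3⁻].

[HCO3⁻] = 0.919 mmol/kg

α₁ = 1 / (1 + [H⁺]/K1 + K2/[H⁺]) = 1 / (1 + 10^-1.37 + 10^-1.95)
   = 1 / (1 + 0.042658 + 0.011220) = 1/1.0539 = 0.9489
[HCO3⁻] = α₁ × DIC = 0.9489 × 0.968 = 0.919 mmol/kg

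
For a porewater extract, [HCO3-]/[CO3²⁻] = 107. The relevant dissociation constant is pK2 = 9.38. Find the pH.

From K2 = [H⁺][CO3²⁻]/[HCO3-]:  pH = pK2 − log₁₀([HCO3-]/[CO3²⁻])
log₁₀(107) = +2.029
pH = 9.38 − (+2.029) = 7.35

pH = 7.35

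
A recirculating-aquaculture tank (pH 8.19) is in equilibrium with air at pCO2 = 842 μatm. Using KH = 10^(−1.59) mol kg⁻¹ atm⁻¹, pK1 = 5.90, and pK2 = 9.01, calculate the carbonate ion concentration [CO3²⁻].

[CO3²⁻] = 0.639 mmol/kg

[CO2*] = KH · pCO2 = 10^(−1.59) × 842×10^-6 = 2.164×10^-5 mol/kg
α₀ = 1/(1 + K1/[H⁺] + K1K2/[H⁺]²) = 1/(1 + 10^+2.29 + 10^+1.47) = 0.004435
DIC = [CO2*]/α₀ = 2.164×10^-5 / 0.004435 = 4.880 mmol/kg
[CO3²⁻] = α₂·DIC; α₂ = 0.1309, so [CO3²⁻] = 0.1309 × 4.880 = 0.639 mmol/kg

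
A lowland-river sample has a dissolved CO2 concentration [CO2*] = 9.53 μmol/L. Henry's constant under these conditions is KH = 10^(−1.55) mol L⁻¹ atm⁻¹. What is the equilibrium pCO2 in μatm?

KH = 10^(−1.55) = 2.818×10^-2 mol L⁻¹ atm⁻¹
pCO2 = [CO2*]/KH = 9.53×10^-6 / 2.818×10^-2 = 3.38×10^-4 atm = 338 μatm

pCO2 = 338 μatm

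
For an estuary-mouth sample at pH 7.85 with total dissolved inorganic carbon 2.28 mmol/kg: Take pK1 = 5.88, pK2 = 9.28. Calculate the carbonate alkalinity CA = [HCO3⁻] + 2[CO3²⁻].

CA = [HCO3⁻] + 2[CO3²⁻] = (α₁ + 2α₂)·DIC
At pH 7.85: [H⁺]/K1 = 10^-1.97 = 0.010715, K2/[H⁺] = 10^-1.43 = 0.037154
α₁ = 1/(1 + 0.010715 + 0.037154) = 1/1.0479 = 0.9543; α₂ = α₁·K2/[H⁺] = 0.03546
α₁ + 2α₂ = 1.0252
CA = 1.0252 × 2.28 = 2.34 mmol/kg

CA = 2.34 mmol/kg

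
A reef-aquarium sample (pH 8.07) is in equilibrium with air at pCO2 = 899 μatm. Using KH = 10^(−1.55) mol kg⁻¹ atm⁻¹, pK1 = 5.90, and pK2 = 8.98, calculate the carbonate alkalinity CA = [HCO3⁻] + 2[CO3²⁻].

[CO2*] = KH · pCO2 = 10^(−1.55) × 899×10^-6 = 2.534×10^-5 mol/kg
α₀ = 1/(1 + K1/[H⁺] + K1K2/[H⁺]²) = 1/(1 + 10^+2.17 + 10^+1.26) = 0.005984
DIC = [CO2*]/α₀ = 2.534×10^-5 / 0.005984 = 4.234 mmol/kg
CA = (α₁ + 2α₂)·DIC = (0.8851 + 2×0.1089) × 4.234 = 4.67 mmol/kg

CA = 4.67 mmol/kg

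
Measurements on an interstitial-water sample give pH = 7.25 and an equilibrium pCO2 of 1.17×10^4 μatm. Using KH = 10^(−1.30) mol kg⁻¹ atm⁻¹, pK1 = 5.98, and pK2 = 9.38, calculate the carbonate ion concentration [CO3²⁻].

[CO3²⁻] = 0.0809 mmol/kg

[CO2*] = KH · pCO2 = 10^(−1.30) × 1.17×10^4×10^-6 = 5.864×10^-4 mol/kg
α₀ = 1/(1 + K1/[H⁺] + K1K2/[H⁺]²) = 1/(1 + 10^+1.27 + 10^-0.86) = 0.05061
DIC = [CO2*]/α₀ = 5.864×10^-4 / 0.05061 = 11.59 mmol/kg
[CO3²⁻] = α₂·DIC; α₂ = 0.006986, so [CO3²⁻] = 0.006986 × 11.59 = 0.0809 mmol/kg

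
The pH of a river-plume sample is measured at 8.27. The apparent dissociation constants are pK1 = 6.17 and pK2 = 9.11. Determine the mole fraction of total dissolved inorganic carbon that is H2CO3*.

α₀ = 1 / (1 + K1/[H⁺] + K1K2/[H⁺]²) = 1 / (1 + 10^+2.10 + 10^+1.26)
   = 1 / (1 + 125.89 + 18.197) = 1/145.09 = 0.006892

α₀ = 0.00689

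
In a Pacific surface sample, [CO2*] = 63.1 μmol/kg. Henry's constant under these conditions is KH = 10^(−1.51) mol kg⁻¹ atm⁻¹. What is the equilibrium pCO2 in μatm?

KH = 10^(−1.51) = 3.090×10^-2 mol kg⁻¹ atm⁻¹
pCO2 = [CO2*]/KH = 63.1×10^-6 / 3.090×10^-2 = 2.04×10^-3 atm = 2040 μatm

pCO2 = 2040 μatm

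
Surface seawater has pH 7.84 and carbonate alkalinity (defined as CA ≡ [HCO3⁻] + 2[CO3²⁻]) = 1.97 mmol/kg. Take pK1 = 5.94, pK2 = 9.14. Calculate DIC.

DIC = 1.90 mmol/kg

CA = [HCO3⁻] + 2[CO3²⁻] = (α₁ + 2α₂)·DIC
At pH 7.84: [H⁺]/K1 = 10^-1.90 = 0.012589, K2/[H⁺] = 10^-1.30 = 0.050119
α₁ = 1/(1 + 0.012589 + 0.050119) = 1/1.0627 = 0.9410; α₂ = α₁·K2/[H⁺] = 0.04716
α₁ + 2α₂ = 1.0353
DIC = CA / (α₁ + 2α₂) = 1.97 / 1.0353 = 1.90 mmol/kg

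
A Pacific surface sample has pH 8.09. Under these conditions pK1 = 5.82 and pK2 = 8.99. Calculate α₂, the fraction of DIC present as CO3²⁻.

α₂ = 0.111

α₂ = 1 / (1 + [H⁺]/K2 + [H⁺]²/(K1K2)) = 1 / (1 + 10^+0.90 + 10^-1.37)
   = 1 / (1 + 7.9433 + 0.042658) = 1/8.9859 = 0.1113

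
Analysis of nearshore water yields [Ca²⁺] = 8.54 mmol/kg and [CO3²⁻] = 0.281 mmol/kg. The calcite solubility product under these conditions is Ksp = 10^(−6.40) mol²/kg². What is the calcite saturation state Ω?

Ksp = 10^(−6.40) = 3.981×10^-7
Ω = [Ca²⁺][CO3²⁻]/Ksp = (8.54×10^-3)(0.281×10^-3) / 3.981×10^-7 = 6.03

Ω = 6.03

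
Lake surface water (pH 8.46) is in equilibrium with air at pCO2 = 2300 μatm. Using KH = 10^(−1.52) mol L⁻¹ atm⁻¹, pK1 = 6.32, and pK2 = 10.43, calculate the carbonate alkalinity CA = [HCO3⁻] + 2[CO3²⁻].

[CO2*] = KH · pCO2 = 10^(−1.52) × 2300×10^-6 = 6.946×10^-5 mol/L
α₀ = 1/(1 + K1/[H⁺] + K1K2/[H⁺]²) = 1/(1 + 10^+2.14 + 10^+0.17) = 0.007117
DIC = [CO2*]/α₀ = 6.946×10^-5 / 0.007117 = 9.760 mmol/L
CA = (α₁ + 2α₂)·DIC = (0.9824 + 2×0.01053) × 9.760 = 9.79 mmol/L

CA = 9.79 mmol/L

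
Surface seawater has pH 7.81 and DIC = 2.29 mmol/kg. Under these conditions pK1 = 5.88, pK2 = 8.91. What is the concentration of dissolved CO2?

α₀ = 1 / (1 + K1/[H⁺] + K1K2/[H⁺]²) = 1 / (1 + 10^+1.93 + 10^+0.83)
   = 1 / (1 + 85.114 + 6.7608) = 1/92.875 = 0.01077
[CO2*] = α₀ × DIC = 0.01077 × 2.29 = 0.0247 mmol/kg

[CO2*] = 0.0247 mmol/kg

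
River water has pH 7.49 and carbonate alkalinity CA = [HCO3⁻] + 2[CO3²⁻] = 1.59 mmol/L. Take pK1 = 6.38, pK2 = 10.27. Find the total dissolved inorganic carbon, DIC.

DIC = 1.71 mmol/L

CA = [HCO3⁻] + 2[CO3²⁻] = (α₁ + 2α₂)·DIC
At pH 7.49: [H⁺]/K1 = 10^-1.11 = 0.077625, K2/[H⁺] = 10^-2.78 = 0.0016596
α₁ = 1/(1 + 0.077625 + 0.0016596) = 1/1.0793 = 0.9265; α₂ = α₁·K2/[H⁺] = 0.001538
α₁ + 2α₂ = 0.9296
DIC = CA / (α₁ + 2α₂) = 1.59 / 0.9296 = 1.71 mmol/L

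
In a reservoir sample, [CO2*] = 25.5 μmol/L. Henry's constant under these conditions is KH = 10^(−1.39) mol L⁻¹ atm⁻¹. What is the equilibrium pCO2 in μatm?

KH = 10^(−1.39) = 4.074×10^-2 mol L⁻¹ atm⁻¹
pCO2 = [CO2*]/KH = 25.5×10^-6 / 4.074×10^-2 = 6.26×10^-4 atm = 626 μatm

pCO2 = 626 μatm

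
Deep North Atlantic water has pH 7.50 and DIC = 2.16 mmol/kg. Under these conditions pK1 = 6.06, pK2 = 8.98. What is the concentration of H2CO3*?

α₀ = 1 / (1 + K1/[H⁺] + K1K2/[H⁺]²) = 1 / (1 + 10^+1.44 + 10^-0.04)
   = 1 / (1 + 27.542 + 0.91201) = 1/29.454 = 0.03395
[CO2*] = α₀ × DIC = 0.03395 × 2.16 = 0.0733 mmol/kg

[CO2*] = 0.0733 mmol/kg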